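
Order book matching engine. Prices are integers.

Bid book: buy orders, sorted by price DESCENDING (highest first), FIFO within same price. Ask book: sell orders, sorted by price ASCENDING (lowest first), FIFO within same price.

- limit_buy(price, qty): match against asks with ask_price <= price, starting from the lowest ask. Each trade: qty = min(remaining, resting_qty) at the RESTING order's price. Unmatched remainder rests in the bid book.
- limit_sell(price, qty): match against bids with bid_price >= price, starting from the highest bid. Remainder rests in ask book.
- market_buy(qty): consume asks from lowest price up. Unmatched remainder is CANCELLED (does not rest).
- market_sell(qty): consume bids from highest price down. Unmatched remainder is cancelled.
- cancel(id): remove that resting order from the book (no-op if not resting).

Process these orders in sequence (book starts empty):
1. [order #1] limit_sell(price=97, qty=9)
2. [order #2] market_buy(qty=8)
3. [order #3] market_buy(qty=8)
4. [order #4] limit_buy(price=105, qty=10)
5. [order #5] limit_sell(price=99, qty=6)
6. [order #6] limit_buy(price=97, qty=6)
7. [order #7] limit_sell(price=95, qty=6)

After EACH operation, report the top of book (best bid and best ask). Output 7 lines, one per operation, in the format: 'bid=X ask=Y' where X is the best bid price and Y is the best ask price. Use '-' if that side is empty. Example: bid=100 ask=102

Answer: bid=- ask=97
bid=- ask=97
bid=- ask=-
bid=105 ask=-
bid=105 ask=-
bid=105 ask=-
bid=97 ask=-

Derivation:
After op 1 [order #1] limit_sell(price=97, qty=9): fills=none; bids=[-] asks=[#1:9@97]
After op 2 [order #2] market_buy(qty=8): fills=#2x#1:8@97; bids=[-] asks=[#1:1@97]
After op 3 [order #3] market_buy(qty=8): fills=#3x#1:1@97; bids=[-] asks=[-]
After op 4 [order #4] limit_buy(price=105, qty=10): fills=none; bids=[#4:10@105] asks=[-]
After op 5 [order #5] limit_sell(price=99, qty=6): fills=#4x#5:6@105; bids=[#4:4@105] asks=[-]
After op 6 [order #6] limit_buy(price=97, qty=6): fills=none; bids=[#4:4@105 #6:6@97] asks=[-]
After op 7 [order #7] limit_sell(price=95, qty=6): fills=#4x#7:4@105 #6x#7:2@97; bids=[#6:4@97] asks=[-]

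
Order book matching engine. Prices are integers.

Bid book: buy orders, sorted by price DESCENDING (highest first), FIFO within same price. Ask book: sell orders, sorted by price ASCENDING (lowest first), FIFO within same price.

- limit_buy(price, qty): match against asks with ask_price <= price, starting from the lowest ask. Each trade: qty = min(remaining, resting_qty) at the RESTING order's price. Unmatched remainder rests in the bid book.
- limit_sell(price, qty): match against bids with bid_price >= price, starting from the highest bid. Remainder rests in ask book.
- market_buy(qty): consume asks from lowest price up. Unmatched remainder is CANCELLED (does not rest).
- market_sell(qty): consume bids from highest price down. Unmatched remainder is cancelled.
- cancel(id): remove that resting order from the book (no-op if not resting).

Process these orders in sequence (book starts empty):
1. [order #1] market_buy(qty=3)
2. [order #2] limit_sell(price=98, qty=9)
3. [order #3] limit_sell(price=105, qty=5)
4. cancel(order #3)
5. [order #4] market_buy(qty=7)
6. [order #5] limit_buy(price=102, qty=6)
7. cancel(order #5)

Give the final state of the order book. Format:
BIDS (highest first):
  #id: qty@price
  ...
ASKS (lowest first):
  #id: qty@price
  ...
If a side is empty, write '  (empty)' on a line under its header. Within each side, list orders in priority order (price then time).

Answer: BIDS (highest first):
  (empty)
ASKS (lowest first):
  (empty)

Derivation:
After op 1 [order #1] market_buy(qty=3): fills=none; bids=[-] asks=[-]
After op 2 [order #2] limit_sell(price=98, qty=9): fills=none; bids=[-] asks=[#2:9@98]
After op 3 [order #3] limit_sell(price=105, qty=5): fills=none; bids=[-] asks=[#2:9@98 #3:5@105]
After op 4 cancel(order #3): fills=none; bids=[-] asks=[#2:9@98]
After op 5 [order #4] market_buy(qty=7): fills=#4x#2:7@98; bids=[-] asks=[#2:2@98]
After op 6 [order #5] limit_buy(price=102, qty=6): fills=#5x#2:2@98; bids=[#5:4@102] asks=[-]
After op 7 cancel(order #5): fills=none; bids=[-] asks=[-]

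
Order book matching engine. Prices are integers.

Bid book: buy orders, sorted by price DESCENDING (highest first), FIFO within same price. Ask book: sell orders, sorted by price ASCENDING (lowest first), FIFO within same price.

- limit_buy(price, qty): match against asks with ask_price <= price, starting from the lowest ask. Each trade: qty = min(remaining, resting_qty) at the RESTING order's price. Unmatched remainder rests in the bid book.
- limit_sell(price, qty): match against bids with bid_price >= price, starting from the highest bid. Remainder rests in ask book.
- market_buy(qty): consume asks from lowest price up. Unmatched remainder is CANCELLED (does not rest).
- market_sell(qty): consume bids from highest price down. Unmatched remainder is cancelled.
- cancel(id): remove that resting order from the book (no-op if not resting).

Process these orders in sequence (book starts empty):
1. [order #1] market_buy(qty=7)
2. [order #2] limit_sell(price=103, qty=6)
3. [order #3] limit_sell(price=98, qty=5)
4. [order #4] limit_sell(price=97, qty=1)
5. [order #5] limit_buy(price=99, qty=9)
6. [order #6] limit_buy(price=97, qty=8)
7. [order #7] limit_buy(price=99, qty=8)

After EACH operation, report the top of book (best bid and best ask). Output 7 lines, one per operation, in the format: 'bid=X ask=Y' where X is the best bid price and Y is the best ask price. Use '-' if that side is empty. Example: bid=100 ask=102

Answer: bid=- ask=-
bid=- ask=103
bid=- ask=98
bid=- ask=97
bid=99 ask=103
bid=99 ask=103
bid=99 ask=103

Derivation:
After op 1 [order #1] market_buy(qty=7): fills=none; bids=[-] asks=[-]
After op 2 [order #2] limit_sell(price=103, qty=6): fills=none; bids=[-] asks=[#2:6@103]
After op 3 [order #3] limit_sell(price=98, qty=5): fills=none; bids=[-] asks=[#3:5@98 #2:6@103]
After op 4 [order #4] limit_sell(price=97, qty=1): fills=none; bids=[-] asks=[#4:1@97 #3:5@98 #2:6@103]
After op 5 [order #5] limit_buy(price=99, qty=9): fills=#5x#4:1@97 #5x#3:5@98; bids=[#5:3@99] asks=[#2:6@103]
After op 6 [order #6] limit_buy(price=97, qty=8): fills=none; bids=[#5:3@99 #6:8@97] asks=[#2:6@103]
After op 7 [order #7] limit_buy(price=99, qty=8): fills=none; bids=[#5:3@99 #7:8@99 #6:8@97] asks=[#2:6@103]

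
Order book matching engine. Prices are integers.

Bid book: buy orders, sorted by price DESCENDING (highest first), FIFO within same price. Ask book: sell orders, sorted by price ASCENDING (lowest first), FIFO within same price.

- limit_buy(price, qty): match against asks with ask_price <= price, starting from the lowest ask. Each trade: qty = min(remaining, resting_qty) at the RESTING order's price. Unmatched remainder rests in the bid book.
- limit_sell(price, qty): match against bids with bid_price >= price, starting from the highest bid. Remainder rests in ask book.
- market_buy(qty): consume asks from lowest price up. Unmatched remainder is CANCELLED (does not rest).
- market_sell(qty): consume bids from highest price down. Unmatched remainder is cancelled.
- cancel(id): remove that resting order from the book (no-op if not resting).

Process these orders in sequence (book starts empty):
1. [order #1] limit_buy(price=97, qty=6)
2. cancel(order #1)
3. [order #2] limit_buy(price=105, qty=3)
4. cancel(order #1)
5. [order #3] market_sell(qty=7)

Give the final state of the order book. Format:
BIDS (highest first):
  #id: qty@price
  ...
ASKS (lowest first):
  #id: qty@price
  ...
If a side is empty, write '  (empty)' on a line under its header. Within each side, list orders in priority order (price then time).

After op 1 [order #1] limit_buy(price=97, qty=6): fills=none; bids=[#1:6@97] asks=[-]
After op 2 cancel(order #1): fills=none; bids=[-] asks=[-]
After op 3 [order #2] limit_buy(price=105, qty=3): fills=none; bids=[#2:3@105] asks=[-]
After op 4 cancel(order #1): fills=none; bids=[#2:3@105] asks=[-]
After op 5 [order #3] market_sell(qty=7): fills=#2x#3:3@105; bids=[-] asks=[-]

Answer: BIDS (highest first):
  (empty)
ASKS (lowest first):
  (empty)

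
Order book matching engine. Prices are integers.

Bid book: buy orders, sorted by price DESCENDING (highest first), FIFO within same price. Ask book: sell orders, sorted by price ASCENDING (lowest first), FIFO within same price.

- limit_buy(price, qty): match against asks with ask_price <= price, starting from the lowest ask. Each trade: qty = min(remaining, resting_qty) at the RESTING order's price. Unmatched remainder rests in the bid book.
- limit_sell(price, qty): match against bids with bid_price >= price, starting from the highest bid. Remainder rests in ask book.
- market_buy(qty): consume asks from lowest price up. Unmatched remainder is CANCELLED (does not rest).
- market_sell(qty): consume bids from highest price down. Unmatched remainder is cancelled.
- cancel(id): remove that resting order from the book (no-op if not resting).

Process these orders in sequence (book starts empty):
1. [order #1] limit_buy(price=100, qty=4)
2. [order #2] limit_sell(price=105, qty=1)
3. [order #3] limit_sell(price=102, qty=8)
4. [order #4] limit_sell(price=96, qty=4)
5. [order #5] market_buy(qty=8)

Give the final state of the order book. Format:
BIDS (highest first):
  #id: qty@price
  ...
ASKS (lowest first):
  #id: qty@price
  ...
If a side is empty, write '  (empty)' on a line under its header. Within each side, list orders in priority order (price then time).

Answer: BIDS (highest first):
  (empty)
ASKS (lowest first):
  #2: 1@105

Derivation:
After op 1 [order #1] limit_buy(price=100, qty=4): fills=none; bids=[#1:4@100] asks=[-]
After op 2 [order #2] limit_sell(price=105, qty=1): fills=none; bids=[#1:4@100] asks=[#2:1@105]
After op 3 [order #3] limit_sell(price=102, qty=8): fills=none; bids=[#1:4@100] asks=[#3:8@102 #2:1@105]
After op 4 [order #4] limit_sell(price=96, qty=4): fills=#1x#4:4@100; bids=[-] asks=[#3:8@102 #2:1@105]
After op 5 [order #5] market_buy(qty=8): fills=#5x#3:8@102; bids=[-] asks=[#2:1@105]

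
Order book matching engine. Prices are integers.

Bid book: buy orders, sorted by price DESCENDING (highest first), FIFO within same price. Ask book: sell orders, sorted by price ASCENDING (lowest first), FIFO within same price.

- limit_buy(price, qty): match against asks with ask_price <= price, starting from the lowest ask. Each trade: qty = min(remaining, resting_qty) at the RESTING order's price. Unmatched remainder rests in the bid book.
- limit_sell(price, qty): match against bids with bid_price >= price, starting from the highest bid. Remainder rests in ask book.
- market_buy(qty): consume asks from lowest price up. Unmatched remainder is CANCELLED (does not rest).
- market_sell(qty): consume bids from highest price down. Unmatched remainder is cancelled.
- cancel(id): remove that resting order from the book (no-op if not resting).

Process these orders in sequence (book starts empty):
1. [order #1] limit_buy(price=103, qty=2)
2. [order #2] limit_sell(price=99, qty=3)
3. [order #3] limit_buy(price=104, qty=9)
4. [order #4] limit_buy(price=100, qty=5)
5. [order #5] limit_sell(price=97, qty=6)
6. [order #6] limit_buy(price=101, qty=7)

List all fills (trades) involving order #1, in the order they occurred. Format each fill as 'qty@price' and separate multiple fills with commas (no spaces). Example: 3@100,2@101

After op 1 [order #1] limit_buy(price=103, qty=2): fills=none; bids=[#1:2@103] asks=[-]
After op 2 [order #2] limit_sell(price=99, qty=3): fills=#1x#2:2@103; bids=[-] asks=[#2:1@99]
After op 3 [order #3] limit_buy(price=104, qty=9): fills=#3x#2:1@99; bids=[#3:8@104] asks=[-]
After op 4 [order #4] limit_buy(price=100, qty=5): fills=none; bids=[#3:8@104 #4:5@100] asks=[-]
After op 5 [order #5] limit_sell(price=97, qty=6): fills=#3x#5:6@104; bids=[#3:2@104 #4:5@100] asks=[-]
After op 6 [order #6] limit_buy(price=101, qty=7): fills=none; bids=[#3:2@104 #6:7@101 #4:5@100] asks=[-]

Answer: 2@103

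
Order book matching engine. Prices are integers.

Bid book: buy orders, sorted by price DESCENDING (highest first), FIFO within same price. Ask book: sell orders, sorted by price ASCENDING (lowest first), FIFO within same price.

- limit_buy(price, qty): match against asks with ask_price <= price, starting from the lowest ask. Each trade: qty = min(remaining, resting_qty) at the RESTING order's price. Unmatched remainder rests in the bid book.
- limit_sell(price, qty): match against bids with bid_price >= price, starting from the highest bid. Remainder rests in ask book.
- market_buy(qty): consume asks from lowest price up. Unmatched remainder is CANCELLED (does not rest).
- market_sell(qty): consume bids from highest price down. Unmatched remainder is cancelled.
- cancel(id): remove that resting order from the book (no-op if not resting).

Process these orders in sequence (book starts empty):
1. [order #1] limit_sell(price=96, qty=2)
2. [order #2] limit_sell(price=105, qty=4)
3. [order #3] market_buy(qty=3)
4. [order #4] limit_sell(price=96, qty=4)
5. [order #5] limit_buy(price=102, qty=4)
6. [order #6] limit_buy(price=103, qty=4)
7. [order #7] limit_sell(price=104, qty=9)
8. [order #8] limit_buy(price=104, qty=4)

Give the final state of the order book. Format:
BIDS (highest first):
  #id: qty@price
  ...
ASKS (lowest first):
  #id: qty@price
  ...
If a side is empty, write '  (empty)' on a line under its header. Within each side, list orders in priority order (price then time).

Answer: BIDS (highest first):
  #6: 4@103
ASKS (lowest first):
  #7: 5@104
  #2: 3@105

Derivation:
After op 1 [order #1] limit_sell(price=96, qty=2): fills=none; bids=[-] asks=[#1:2@96]
After op 2 [order #2] limit_sell(price=105, qty=4): fills=none; bids=[-] asks=[#1:2@96 #2:4@105]
After op 3 [order #3] market_buy(qty=3): fills=#3x#1:2@96 #3x#2:1@105; bids=[-] asks=[#2:3@105]
After op 4 [order #4] limit_sell(price=96, qty=4): fills=none; bids=[-] asks=[#4:4@96 #2:3@105]
After op 5 [order #5] limit_buy(price=102, qty=4): fills=#5x#4:4@96; bids=[-] asks=[#2:3@105]
After op 6 [order #6] limit_buy(price=103, qty=4): fills=none; bids=[#6:4@103] asks=[#2:3@105]
After op 7 [order #7] limit_sell(price=104, qty=9): fills=none; bids=[#6:4@103] asks=[#7:9@104 #2:3@105]
After op 8 [order #8] limit_buy(price=104, qty=4): fills=#8x#7:4@104; bids=[#6:4@103] asks=[#7:5@104 #2:3@105]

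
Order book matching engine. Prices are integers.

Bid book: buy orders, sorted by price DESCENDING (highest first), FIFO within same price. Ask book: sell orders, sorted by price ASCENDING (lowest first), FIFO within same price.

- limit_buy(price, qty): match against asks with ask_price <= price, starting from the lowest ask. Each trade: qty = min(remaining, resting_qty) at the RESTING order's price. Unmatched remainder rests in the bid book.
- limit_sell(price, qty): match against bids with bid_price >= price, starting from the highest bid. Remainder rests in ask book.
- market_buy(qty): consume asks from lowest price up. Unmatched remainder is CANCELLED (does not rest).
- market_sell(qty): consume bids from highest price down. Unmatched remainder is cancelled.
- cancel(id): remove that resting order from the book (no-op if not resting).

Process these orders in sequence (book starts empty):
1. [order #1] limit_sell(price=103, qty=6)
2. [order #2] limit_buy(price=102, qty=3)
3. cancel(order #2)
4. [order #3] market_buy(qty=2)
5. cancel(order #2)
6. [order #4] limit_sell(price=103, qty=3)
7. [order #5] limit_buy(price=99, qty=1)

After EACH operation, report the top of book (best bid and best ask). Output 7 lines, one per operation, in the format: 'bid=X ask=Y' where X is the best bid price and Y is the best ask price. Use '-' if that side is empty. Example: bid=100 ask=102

Answer: bid=- ask=103
bid=102 ask=103
bid=- ask=103
bid=- ask=103
bid=- ask=103
bid=- ask=103
bid=99 ask=103

Derivation:
After op 1 [order #1] limit_sell(price=103, qty=6): fills=none; bids=[-] asks=[#1:6@103]
After op 2 [order #2] limit_buy(price=102, qty=3): fills=none; bids=[#2:3@102] asks=[#1:6@103]
After op 3 cancel(order #2): fills=none; bids=[-] asks=[#1:6@103]
After op 4 [order #3] market_buy(qty=2): fills=#3x#1:2@103; bids=[-] asks=[#1:4@103]
After op 5 cancel(order #2): fills=none; bids=[-] asks=[#1:4@103]
After op 6 [order #4] limit_sell(price=103, qty=3): fills=none; bids=[-] asks=[#1:4@103 #4:3@103]
After op 7 [order #5] limit_buy(price=99, qty=1): fills=none; bids=[#5:1@99] asks=[#1:4@103 #4:3@103]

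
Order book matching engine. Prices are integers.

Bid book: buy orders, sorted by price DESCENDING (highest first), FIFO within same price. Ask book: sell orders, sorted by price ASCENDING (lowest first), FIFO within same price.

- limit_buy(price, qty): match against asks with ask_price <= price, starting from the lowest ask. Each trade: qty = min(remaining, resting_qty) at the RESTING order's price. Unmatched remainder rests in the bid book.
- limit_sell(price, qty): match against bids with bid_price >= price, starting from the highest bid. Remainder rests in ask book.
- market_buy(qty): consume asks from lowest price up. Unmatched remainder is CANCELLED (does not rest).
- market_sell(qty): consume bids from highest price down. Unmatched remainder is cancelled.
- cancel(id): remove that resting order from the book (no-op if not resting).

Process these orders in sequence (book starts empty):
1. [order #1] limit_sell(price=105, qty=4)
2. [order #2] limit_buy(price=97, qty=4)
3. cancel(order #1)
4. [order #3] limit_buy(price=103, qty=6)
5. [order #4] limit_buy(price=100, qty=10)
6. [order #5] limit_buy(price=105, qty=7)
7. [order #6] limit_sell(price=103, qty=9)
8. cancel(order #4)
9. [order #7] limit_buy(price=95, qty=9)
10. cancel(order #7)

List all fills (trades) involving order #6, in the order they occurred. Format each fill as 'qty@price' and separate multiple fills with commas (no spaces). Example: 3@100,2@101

Answer: 7@105,2@103

Derivation:
After op 1 [order #1] limit_sell(price=105, qty=4): fills=none; bids=[-] asks=[#1:4@105]
After op 2 [order #2] limit_buy(price=97, qty=4): fills=none; bids=[#2:4@97] asks=[#1:4@105]
After op 3 cancel(order #1): fills=none; bids=[#2:4@97] asks=[-]
After op 4 [order #3] limit_buy(price=103, qty=6): fills=none; bids=[#3:6@103 #2:4@97] asks=[-]
After op 5 [order #4] limit_buy(price=100, qty=10): fills=none; bids=[#3:6@103 #4:10@100 #2:4@97] asks=[-]
After op 6 [order #5] limit_buy(price=105, qty=7): fills=none; bids=[#5:7@105 #3:6@103 #4:10@100 #2:4@97] asks=[-]
After op 7 [order #6] limit_sell(price=103, qty=9): fills=#5x#6:7@105 #3x#6:2@103; bids=[#3:4@103 #4:10@100 #2:4@97] asks=[-]
After op 8 cancel(order #4): fills=none; bids=[#3:4@103 #2:4@97] asks=[-]
After op 9 [order #7] limit_buy(price=95, qty=9): fills=none; bids=[#3:4@103 #2:4@97 #7:9@95] asks=[-]
After op 10 cancel(order #7): fills=none; bids=[#3:4@103 #2:4@97] asks=[-]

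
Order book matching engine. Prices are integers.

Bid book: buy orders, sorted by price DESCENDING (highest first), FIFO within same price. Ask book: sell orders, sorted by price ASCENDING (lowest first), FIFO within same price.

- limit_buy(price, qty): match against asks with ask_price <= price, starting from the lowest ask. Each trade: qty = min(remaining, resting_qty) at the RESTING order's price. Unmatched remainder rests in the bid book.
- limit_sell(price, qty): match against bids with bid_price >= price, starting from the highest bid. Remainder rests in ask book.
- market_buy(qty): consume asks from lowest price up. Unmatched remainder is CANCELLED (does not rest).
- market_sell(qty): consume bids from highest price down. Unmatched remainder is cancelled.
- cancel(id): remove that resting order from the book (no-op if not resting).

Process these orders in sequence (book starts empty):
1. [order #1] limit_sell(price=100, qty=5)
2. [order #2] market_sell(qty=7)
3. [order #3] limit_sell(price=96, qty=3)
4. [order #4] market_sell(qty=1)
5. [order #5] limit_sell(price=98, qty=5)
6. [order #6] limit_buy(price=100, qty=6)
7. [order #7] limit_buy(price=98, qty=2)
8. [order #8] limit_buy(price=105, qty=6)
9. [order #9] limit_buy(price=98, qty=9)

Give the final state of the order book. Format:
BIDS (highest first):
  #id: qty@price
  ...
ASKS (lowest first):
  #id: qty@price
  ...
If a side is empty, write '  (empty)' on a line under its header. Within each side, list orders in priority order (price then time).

Answer: BIDS (highest first):
  #8: 1@105
  #9: 9@98
ASKS (lowest first):
  (empty)

Derivation:
After op 1 [order #1] limit_sell(price=100, qty=5): fills=none; bids=[-] asks=[#1:5@100]
After op 2 [order #2] market_sell(qty=7): fills=none; bids=[-] asks=[#1:5@100]
After op 3 [order #3] limit_sell(price=96, qty=3): fills=none; bids=[-] asks=[#3:3@96 #1:5@100]
After op 4 [order #4] market_sell(qty=1): fills=none; bids=[-] asks=[#3:3@96 #1:5@100]
After op 5 [order #5] limit_sell(price=98, qty=5): fills=none; bids=[-] asks=[#3:3@96 #5:5@98 #1:5@100]
After op 6 [order #6] limit_buy(price=100, qty=6): fills=#6x#3:3@96 #6x#5:3@98; bids=[-] asks=[#5:2@98 #1:5@100]
After op 7 [order #7] limit_buy(price=98, qty=2): fills=#7x#5:2@98; bids=[-] asks=[#1:5@100]
After op 8 [order #8] limit_buy(price=105, qty=6): fills=#8x#1:5@100; bids=[#8:1@105] asks=[-]
After op 9 [order #9] limit_buy(price=98, qty=9): fills=none; bids=[#8:1@105 #9:9@98] asks=[-]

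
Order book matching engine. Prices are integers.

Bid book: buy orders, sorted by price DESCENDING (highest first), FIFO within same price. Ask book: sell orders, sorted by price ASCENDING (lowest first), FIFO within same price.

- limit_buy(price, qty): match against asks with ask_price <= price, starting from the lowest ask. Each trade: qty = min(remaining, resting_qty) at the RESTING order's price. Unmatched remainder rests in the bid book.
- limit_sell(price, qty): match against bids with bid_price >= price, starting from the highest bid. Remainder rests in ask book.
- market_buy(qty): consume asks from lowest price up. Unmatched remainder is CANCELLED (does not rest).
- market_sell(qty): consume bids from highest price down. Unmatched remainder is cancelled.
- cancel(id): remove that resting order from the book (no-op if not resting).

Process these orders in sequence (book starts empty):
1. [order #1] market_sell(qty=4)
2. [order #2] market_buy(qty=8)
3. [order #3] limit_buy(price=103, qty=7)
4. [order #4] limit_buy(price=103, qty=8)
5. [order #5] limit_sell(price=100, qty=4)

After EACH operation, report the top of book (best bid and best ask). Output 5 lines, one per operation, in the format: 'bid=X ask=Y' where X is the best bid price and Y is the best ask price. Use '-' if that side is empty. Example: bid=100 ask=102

After op 1 [order #1] market_sell(qty=4): fills=none; bids=[-] asks=[-]
After op 2 [order #2] market_buy(qty=8): fills=none; bids=[-] asks=[-]
After op 3 [order #3] limit_buy(price=103, qty=7): fills=none; bids=[#3:7@103] asks=[-]
After op 4 [order #4] limit_buy(price=103, qty=8): fills=none; bids=[#3:7@103 #4:8@103] asks=[-]
After op 5 [order #5] limit_sell(price=100, qty=4): fills=#3x#5:4@103; bids=[#3:3@103 #4:8@103] asks=[-]

Answer: bid=- ask=-
bid=- ask=-
bid=103 ask=-
bid=103 ask=-
bid=103 ask=-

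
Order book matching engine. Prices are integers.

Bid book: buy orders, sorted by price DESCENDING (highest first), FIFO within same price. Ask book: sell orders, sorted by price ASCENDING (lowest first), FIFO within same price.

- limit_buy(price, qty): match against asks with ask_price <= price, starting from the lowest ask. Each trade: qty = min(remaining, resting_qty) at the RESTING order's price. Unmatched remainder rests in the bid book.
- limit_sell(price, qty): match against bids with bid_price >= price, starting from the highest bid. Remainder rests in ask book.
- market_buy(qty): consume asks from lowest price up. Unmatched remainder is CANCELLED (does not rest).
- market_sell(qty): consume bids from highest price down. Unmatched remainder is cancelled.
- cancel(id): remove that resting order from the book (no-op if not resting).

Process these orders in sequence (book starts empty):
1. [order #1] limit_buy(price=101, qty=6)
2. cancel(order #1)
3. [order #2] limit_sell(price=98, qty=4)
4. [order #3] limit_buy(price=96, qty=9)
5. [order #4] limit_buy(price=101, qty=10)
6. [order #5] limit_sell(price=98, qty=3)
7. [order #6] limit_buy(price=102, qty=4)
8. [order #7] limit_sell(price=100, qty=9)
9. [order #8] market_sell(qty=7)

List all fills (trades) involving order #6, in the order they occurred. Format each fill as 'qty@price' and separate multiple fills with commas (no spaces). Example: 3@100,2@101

After op 1 [order #1] limit_buy(price=101, qty=6): fills=none; bids=[#1:6@101] asks=[-]
After op 2 cancel(order #1): fills=none; bids=[-] asks=[-]
After op 3 [order #2] limit_sell(price=98, qty=4): fills=none; bids=[-] asks=[#2:4@98]
After op 4 [order #3] limit_buy(price=96, qty=9): fills=none; bids=[#3:9@96] asks=[#2:4@98]
After op 5 [order #4] limit_buy(price=101, qty=10): fills=#4x#2:4@98; bids=[#4:6@101 #3:9@96] asks=[-]
After op 6 [order #5] limit_sell(price=98, qty=3): fills=#4x#5:3@101; bids=[#4:3@101 #3:9@96] asks=[-]
After op 7 [order #6] limit_buy(price=102, qty=4): fills=none; bids=[#6:4@102 #4:3@101 #3:9@96] asks=[-]
After op 8 [order #7] limit_sell(price=100, qty=9): fills=#6x#7:4@102 #4x#7:3@101; bids=[#3:9@96] asks=[#7:2@100]
After op 9 [order #8] market_sell(qty=7): fills=#3x#8:7@96; bids=[#3:2@96] asks=[#7:2@100]

Answer: 4@102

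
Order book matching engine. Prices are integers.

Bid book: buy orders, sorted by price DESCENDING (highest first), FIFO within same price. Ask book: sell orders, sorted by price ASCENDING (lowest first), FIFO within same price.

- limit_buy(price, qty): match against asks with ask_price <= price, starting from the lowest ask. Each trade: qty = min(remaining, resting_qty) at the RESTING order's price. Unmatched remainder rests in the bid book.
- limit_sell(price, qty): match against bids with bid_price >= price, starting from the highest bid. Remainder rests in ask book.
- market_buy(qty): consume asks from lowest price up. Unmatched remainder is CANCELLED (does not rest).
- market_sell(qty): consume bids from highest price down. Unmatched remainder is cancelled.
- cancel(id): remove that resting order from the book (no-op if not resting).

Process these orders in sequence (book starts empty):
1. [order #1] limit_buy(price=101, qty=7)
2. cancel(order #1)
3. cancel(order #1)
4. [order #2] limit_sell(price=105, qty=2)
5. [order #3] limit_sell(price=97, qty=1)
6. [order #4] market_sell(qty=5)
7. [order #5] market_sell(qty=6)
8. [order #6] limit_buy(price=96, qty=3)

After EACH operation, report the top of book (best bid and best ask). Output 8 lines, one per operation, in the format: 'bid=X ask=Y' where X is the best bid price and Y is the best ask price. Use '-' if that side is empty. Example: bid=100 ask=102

After op 1 [order #1] limit_buy(price=101, qty=7): fills=none; bids=[#1:7@101] asks=[-]
After op 2 cancel(order #1): fills=none; bids=[-] asks=[-]
After op 3 cancel(order #1): fills=none; bids=[-] asks=[-]
After op 4 [order #2] limit_sell(price=105, qty=2): fills=none; bids=[-] asks=[#2:2@105]
After op 5 [order #3] limit_sell(price=97, qty=1): fills=none; bids=[-] asks=[#3:1@97 #2:2@105]
After op 6 [order #4] market_sell(qty=5): fills=none; bids=[-] asks=[#3:1@97 #2:2@105]
After op 7 [order #5] market_sell(qty=6): fills=none; bids=[-] asks=[#3:1@97 #2:2@105]
After op 8 [order #6] limit_buy(price=96, qty=3): fills=none; bids=[#6:3@96] asks=[#3:1@97 #2:2@105]

Answer: bid=101 ask=-
bid=- ask=-
bid=- ask=-
bid=- ask=105
bid=- ask=97
bid=- ask=97
bid=- ask=97
bid=96 ask=97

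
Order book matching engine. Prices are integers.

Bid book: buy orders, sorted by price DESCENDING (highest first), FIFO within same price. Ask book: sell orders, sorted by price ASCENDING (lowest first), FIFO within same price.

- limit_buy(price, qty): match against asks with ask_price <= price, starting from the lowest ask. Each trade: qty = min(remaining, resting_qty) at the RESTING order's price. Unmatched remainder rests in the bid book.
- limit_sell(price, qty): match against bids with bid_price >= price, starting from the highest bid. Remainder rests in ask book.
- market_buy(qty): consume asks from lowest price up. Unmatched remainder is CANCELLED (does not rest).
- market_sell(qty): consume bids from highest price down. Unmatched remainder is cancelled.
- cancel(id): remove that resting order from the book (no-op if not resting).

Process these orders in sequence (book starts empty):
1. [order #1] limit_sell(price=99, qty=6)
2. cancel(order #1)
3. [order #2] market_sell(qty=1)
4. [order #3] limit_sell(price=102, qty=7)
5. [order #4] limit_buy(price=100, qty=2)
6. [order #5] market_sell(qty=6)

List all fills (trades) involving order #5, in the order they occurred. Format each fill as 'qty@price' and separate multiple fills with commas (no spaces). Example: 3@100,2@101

Answer: 2@100

Derivation:
After op 1 [order #1] limit_sell(price=99, qty=6): fills=none; bids=[-] asks=[#1:6@99]
After op 2 cancel(order #1): fills=none; bids=[-] asks=[-]
After op 3 [order #2] market_sell(qty=1): fills=none; bids=[-] asks=[-]
After op 4 [order #3] limit_sell(price=102, qty=7): fills=none; bids=[-] asks=[#3:7@102]
After op 5 [order #4] limit_buy(price=100, qty=2): fills=none; bids=[#4:2@100] asks=[#3:7@102]
After op 6 [order #5] market_sell(qty=6): fills=#4x#5:2@100; bids=[-] asks=[#3:7@102]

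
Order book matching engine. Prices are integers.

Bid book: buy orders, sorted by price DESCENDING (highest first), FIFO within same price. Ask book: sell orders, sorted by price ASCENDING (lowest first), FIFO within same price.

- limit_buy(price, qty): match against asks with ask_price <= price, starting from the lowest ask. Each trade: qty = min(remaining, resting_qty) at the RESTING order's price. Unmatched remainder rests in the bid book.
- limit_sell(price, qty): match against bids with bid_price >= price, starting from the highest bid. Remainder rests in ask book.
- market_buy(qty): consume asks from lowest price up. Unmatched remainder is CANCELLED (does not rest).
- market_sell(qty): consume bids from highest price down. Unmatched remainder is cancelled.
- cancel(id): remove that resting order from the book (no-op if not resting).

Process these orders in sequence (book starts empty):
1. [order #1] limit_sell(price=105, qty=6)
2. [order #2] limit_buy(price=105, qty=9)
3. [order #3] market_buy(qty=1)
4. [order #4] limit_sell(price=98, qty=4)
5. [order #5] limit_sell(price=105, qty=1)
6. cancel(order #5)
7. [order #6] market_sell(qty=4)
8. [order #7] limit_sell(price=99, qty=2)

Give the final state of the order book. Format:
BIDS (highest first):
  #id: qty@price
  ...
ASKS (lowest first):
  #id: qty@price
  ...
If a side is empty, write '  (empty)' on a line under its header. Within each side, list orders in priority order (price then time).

After op 1 [order #1] limit_sell(price=105, qty=6): fills=none; bids=[-] asks=[#1:6@105]
After op 2 [order #2] limit_buy(price=105, qty=9): fills=#2x#1:6@105; bids=[#2:3@105] asks=[-]
After op 3 [order #3] market_buy(qty=1): fills=none; bids=[#2:3@105] asks=[-]
After op 4 [order #4] limit_sell(price=98, qty=4): fills=#2x#4:3@105; bids=[-] asks=[#4:1@98]
After op 5 [order #5] limit_sell(price=105, qty=1): fills=none; bids=[-] asks=[#4:1@98 #5:1@105]
After op 6 cancel(order #5): fills=none; bids=[-] asks=[#4:1@98]
After op 7 [order #6] market_sell(qty=4): fills=none; bids=[-] asks=[#4:1@98]
After op 8 [order #7] limit_sell(price=99, qty=2): fills=none; bids=[-] asks=[#4:1@98 #7:2@99]

Answer: BIDS (highest first):
  (empty)
ASKS (lowest first):
  #4: 1@98
  #7: 2@99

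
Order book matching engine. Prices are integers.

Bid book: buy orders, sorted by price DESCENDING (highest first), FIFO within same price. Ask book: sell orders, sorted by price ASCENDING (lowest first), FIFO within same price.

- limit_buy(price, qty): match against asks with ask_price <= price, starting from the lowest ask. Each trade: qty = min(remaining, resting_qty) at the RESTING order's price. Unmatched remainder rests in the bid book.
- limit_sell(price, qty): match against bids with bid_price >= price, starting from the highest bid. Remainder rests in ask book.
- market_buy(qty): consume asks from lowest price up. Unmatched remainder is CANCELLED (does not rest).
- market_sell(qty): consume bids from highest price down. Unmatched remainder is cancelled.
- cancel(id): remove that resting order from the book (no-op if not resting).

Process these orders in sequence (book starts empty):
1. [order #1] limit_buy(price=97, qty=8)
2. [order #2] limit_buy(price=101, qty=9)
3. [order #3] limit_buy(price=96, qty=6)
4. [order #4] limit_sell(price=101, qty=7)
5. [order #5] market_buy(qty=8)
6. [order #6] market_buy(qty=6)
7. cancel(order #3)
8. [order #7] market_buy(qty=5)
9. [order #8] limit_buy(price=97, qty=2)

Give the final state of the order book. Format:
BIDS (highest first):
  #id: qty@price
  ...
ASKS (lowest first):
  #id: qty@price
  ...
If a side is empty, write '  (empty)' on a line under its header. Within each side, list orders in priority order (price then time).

After op 1 [order #1] limit_buy(price=97, qty=8): fills=none; bids=[#1:8@97] asks=[-]
After op 2 [order #2] limit_buy(price=101, qty=9): fills=none; bids=[#2:9@101 #1:8@97] asks=[-]
After op 3 [order #3] limit_buy(price=96, qty=6): fills=none; bids=[#2:9@101 #1:8@97 #3:6@96] asks=[-]
After op 4 [order #4] limit_sell(price=101, qty=7): fills=#2x#4:7@101; bids=[#2:2@101 #1:8@97 #3:6@96] asks=[-]
After op 5 [order #5] market_buy(qty=8): fills=none; bids=[#2:2@101 #1:8@97 #3:6@96] asks=[-]
After op 6 [order #6] market_buy(qty=6): fills=none; bids=[#2:2@101 #1:8@97 #3:6@96] asks=[-]
After op 7 cancel(order #3): fills=none; bids=[#2:2@101 #1:8@97] asks=[-]
After op 8 [order #7] market_buy(qty=5): fills=none; bids=[#2:2@101 #1:8@97] asks=[-]
After op 9 [order #8] limit_buy(price=97, qty=2): fills=none; bids=[#2:2@101 #1:8@97 #8:2@97] asks=[-]

Answer: BIDS (highest first):
  #2: 2@101
  #1: 8@97
  #8: 2@97
ASKS (lowest first):
  (empty)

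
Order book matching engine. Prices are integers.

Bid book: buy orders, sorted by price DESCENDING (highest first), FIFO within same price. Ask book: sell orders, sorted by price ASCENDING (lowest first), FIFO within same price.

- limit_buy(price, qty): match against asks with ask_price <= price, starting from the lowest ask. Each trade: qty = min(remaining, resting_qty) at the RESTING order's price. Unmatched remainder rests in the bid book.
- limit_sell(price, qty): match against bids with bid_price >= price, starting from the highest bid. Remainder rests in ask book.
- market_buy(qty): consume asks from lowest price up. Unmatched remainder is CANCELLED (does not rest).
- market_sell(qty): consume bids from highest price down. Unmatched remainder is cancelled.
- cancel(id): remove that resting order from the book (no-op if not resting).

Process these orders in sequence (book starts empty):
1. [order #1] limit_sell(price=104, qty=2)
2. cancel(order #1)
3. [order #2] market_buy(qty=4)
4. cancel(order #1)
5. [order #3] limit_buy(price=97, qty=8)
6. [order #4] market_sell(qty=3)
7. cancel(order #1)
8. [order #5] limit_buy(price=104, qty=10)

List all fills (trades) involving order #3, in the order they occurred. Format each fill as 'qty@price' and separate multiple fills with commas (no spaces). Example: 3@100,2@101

Answer: 3@97

Derivation:
After op 1 [order #1] limit_sell(price=104, qty=2): fills=none; bids=[-] asks=[#1:2@104]
After op 2 cancel(order #1): fills=none; bids=[-] asks=[-]
After op 3 [order #2] market_buy(qty=4): fills=none; bids=[-] asks=[-]
After op 4 cancel(order #1): fills=none; bids=[-] asks=[-]
After op 5 [order #3] limit_buy(price=97, qty=8): fills=none; bids=[#3:8@97] asks=[-]
After op 6 [order #4] market_sell(qty=3): fills=#3x#4:3@97; bids=[#3:5@97] asks=[-]
After op 7 cancel(order #1): fills=none; bids=[#3:5@97] asks=[-]
After op 8 [order #5] limit_buy(price=104, qty=10): fills=none; bids=[#5:10@104 #3:5@97] asks=[-]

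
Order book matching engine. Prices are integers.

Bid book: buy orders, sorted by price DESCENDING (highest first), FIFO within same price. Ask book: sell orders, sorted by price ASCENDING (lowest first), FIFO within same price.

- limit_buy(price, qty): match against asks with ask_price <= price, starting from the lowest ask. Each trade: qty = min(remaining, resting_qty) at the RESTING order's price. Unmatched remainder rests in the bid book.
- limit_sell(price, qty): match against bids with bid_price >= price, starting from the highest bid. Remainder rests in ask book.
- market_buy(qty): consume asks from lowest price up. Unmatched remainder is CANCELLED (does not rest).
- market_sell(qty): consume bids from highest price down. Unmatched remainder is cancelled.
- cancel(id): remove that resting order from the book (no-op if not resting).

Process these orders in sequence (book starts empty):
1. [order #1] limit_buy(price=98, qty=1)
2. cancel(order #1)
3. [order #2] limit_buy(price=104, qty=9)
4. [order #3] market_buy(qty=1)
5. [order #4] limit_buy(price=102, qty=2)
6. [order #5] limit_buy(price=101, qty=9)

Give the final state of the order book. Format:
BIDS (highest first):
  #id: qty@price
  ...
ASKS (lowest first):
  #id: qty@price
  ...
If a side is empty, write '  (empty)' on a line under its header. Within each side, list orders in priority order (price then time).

After op 1 [order #1] limit_buy(price=98, qty=1): fills=none; bids=[#1:1@98] asks=[-]
After op 2 cancel(order #1): fills=none; bids=[-] asks=[-]
After op 3 [order #2] limit_buy(price=104, qty=9): fills=none; bids=[#2:9@104] asks=[-]
After op 4 [order #3] market_buy(qty=1): fills=none; bids=[#2:9@104] asks=[-]
After op 5 [order #4] limit_buy(price=102, qty=2): fills=none; bids=[#2:9@104 #4:2@102] asks=[-]
After op 6 [order #5] limit_buy(price=101, qty=9): fills=none; bids=[#2:9@104 #4:2@102 #5:9@101] asks=[-]

Answer: BIDS (highest first):
  #2: 9@104
  #4: 2@102
  #5: 9@101
ASKS (lowest first):
  (empty)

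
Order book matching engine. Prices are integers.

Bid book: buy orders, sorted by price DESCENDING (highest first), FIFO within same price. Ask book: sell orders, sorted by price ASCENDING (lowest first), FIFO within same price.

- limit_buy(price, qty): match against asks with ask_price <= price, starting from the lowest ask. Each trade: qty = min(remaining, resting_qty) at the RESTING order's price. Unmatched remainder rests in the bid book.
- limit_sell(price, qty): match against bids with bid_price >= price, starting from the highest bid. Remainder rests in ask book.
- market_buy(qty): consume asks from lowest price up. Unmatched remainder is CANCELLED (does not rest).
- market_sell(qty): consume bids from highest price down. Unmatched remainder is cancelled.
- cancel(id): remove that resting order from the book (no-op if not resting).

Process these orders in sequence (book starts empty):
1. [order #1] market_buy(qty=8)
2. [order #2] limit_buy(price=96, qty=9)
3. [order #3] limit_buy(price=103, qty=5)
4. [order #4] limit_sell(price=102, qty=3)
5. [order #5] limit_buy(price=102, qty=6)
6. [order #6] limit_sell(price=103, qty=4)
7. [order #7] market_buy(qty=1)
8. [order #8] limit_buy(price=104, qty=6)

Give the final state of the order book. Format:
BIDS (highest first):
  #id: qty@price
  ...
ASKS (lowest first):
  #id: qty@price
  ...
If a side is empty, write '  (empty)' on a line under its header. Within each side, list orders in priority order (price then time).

Answer: BIDS (highest first):
  #8: 5@104
  #5: 6@102
  #2: 9@96
ASKS (lowest first):
  (empty)

Derivation:
After op 1 [order #1] market_buy(qty=8): fills=none; bids=[-] asks=[-]
After op 2 [order #2] limit_buy(price=96, qty=9): fills=none; bids=[#2:9@96] asks=[-]
After op 3 [order #3] limit_buy(price=103, qty=5): fills=none; bids=[#3:5@103 #2:9@96] asks=[-]
After op 4 [order #4] limit_sell(price=102, qty=3): fills=#3x#4:3@103; bids=[#3:2@103 #2:9@96] asks=[-]
After op 5 [order #5] limit_buy(price=102, qty=6): fills=none; bids=[#3:2@103 #5:6@102 #2:9@96] asks=[-]
After op 6 [order #6] limit_sell(price=103, qty=4): fills=#3x#6:2@103; bids=[#5:6@102 #2:9@96] asks=[#6:2@103]
After op 7 [order #7] market_buy(qty=1): fills=#7x#6:1@103; bids=[#5:6@102 #2:9@96] asks=[#6:1@103]
After op 8 [order #8] limit_buy(price=104, qty=6): fills=#8x#6:1@103; bids=[#8:5@104 #5:6@102 #2:9@96] asks=[-]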